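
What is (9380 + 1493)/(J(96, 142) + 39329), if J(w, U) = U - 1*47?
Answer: 10873/39424 ≈ 0.27580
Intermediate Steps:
J(w, U) = -47 + U (J(w, U) = U - 47 = -47 + U)
(9380 + 1493)/(J(96, 142) + 39329) = (9380 + 1493)/((-47 + 142) + 39329) = 10873/(95 + 39329) = 10873/39424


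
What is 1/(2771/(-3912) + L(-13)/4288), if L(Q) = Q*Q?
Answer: -12864/8605 ≈ -1.4949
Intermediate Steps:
L(Q) = Q**2
1/(2771/(-3912) + L(-13)/4288) = 1/(2771/(-3912) + (-13)**2/4288) = 1/(2771*(-1/3912) + 169*(1/4288)) = 1/(-17/24 + 169/4288) = 1/(-8605/12864) = -12864/8605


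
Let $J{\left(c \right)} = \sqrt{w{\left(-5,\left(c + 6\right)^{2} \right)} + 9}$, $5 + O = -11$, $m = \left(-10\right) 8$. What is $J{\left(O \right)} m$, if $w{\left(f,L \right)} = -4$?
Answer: $- 80 \sqrt{5} \approx -178.89$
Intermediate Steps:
$m = -80$
$O = -16$ ($O = -5 - 11 = -16$)
$J{\left(c \right)} = \sqrt{5}$ ($J{\left(c \right)} = \sqrt{-4 + 9} = \sqrt{5}$)
$J{\left(O \right)} m = \sqrt{5} \left(-80\right) = - 80 \sqrt{5}$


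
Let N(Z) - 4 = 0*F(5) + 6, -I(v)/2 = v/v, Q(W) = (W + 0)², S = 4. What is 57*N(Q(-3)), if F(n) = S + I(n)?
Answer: 570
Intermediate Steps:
Q(W) = W²
I(v) = -2 (I(v) = -2*v/v = -2*1 = -2)
F(n) = 2 (F(n) = 4 - 2 = 2)
N(Z) = 10 (N(Z) = 4 + (0*2 + 6) = 4 + (0 + 6) = 4 + 6 = 10)
57*N(Q(-3)) = 57*10 = 570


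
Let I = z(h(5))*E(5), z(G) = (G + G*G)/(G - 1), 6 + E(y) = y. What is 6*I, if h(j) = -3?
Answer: 9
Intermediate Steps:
E(y) = -6 + y
z(G) = (G + G²)/(-1 + G)
I = 3/2 (I = (-3*(1 - 3)/(-1 - 3))*(-6 + 5) = -3*(-2)/(-4)*(-1) = -3*(-¼)*(-2)*(-1) = -3/2*(-1) = 3/2 ≈ 1.5000)
6*I = 6*(3/2) = 9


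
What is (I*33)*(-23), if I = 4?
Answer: -3036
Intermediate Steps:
(I*33)*(-23) = (4*33)*(-23) = 132*(-23) = -3036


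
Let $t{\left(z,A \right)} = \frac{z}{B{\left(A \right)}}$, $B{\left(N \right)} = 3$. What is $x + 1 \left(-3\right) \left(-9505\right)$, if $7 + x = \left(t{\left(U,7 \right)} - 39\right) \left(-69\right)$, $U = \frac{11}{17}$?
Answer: $\frac{530130}{17} \approx 31184.0$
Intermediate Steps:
$U = \frac{11}{17}$ ($U = 11 \cdot \frac{1}{17} = \frac{11}{17} \approx 0.64706$)
$t{\left(z,A \right)} = \frac{z}{3}$
$x = \frac{45375}{17}$ ($x = -7 + \left(\frac{1}{3} \cdot \frac{11}{17} - 39\right) \left(-69\right) = -7 + \left(\frac{11}{51} - 39\right) \left(-69\right) = -7 - - \frac{45494}{17} = -7 + \frac{45494}{17} = \frac{45375}{17} \approx 2669.1$)
$x + 1 \left(-3\right) \left(-9505\right) = \frac{45375}{17} + 1 \left(-3\right) \left(-9505\right) = \frac{45375}{17} - -28515 = \frac{45375}{17} + 28515 = \frac{530130}{17}$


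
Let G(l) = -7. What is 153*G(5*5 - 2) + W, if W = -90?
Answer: -1161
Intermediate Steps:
153*G(5*5 - 2) + W = 153*(-7) - 90 = -1071 - 90 = -1161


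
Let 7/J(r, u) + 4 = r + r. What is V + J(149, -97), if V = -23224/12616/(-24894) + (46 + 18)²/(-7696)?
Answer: -33596550641/66090570273 ≈ -0.50834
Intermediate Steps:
J(r, u) = 7/(-4 + 2*r) (J(r, u) = 7/(-4 + (r + r)) = 7/(-4 + 2*r))
V = -10048610185/18883020078 (V = -23224*1/12616*(-1/24894) + 64²*(-1/7696) = -2903/1577*(-1/24894) + 4096*(-1/7696) = 2903/39257838 - 256/481 = -10048610185/18883020078 ≈ -0.53215)
V + J(149, -97) = -10048610185/18883020078 + 7/(2*(-2 + 149)) = -10048610185/18883020078 + (7/2)/147 = -10048610185/18883020078 + (7/2)*(1/147) = -10048610185/18883020078 + 1/42 = -33596550641/66090570273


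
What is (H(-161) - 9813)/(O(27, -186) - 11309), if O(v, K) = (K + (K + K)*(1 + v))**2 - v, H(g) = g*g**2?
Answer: -2091547/56195534 ≈ -0.037219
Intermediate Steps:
H(g) = g**3
O(v, K) = (K + 2*K*(1 + v))**2 - v (O(v, K) = (K + (2*K)*(1 + v))**2 - v = (K + 2*K*(1 + v))**2 - v)
(H(-161) - 9813)/(O(27, -186) - 11309) = ((-161)**3 - 9813)/((-1*27 + (-186)**2*(3 + 2*27)**2) - 11309) = (-4173281 - 9813)/((-27 + 34596*(3 + 54)**2) - 11309) = -4183094/((-27 + 34596*57**2) - 11309) = -4183094/((-27 + 34596*3249) - 11309) = -4183094/((-27 + 112402404) - 11309) = -4183094/(112402377 - 11309) = -4183094/112391068 = -4183094*1/112391068 = -2091547/56195534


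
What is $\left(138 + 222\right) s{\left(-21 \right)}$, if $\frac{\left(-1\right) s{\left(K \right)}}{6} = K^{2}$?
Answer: $-952560$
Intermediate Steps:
$s{\left(K \right)} = - 6 K^{2}$
$\left(138 + 222\right) s{\left(-21 \right)} = \left(138 + 222\right) \left(- 6 \left(-21\right)^{2}\right) = 360 \left(\left(-6\right) 441\right) = 360 \left(-2646\right) = -952560$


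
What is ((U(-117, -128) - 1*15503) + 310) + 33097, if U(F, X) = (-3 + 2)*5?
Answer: 17899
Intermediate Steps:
U(F, X) = -5 (U(F, X) = -1*5 = -5)
((U(-117, -128) - 1*15503) + 310) + 33097 = ((-5 - 1*15503) + 310) + 33097 = ((-5 - 15503) + 310) + 33097 = (-15508 + 310) + 33097 = -15198 + 33097 = 17899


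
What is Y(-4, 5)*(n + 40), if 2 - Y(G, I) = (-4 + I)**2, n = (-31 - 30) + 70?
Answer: 49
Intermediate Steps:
n = 9 (n = -61 + 70 = 9)
Y(G, I) = 2 - (-4 + I)**2
Y(-4, 5)*(n + 40) = (2 - (-4 + 5)**2)*(9 + 40) = (2 - 1*1**2)*49 = (2 - 1*1)*49 = (2 - 1)*49 = 1*49 = 49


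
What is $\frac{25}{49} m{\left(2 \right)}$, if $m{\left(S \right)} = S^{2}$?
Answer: $\frac{100}{49} \approx 2.0408$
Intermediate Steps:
$\frac{25}{49} m{\left(2 \right)} = \frac{25}{49} \cdot 2^{2} = 25 \cdot \frac{1}{49} \cdot 4 = \frac{25}{49} \cdot 4 = \frac{100}{49}$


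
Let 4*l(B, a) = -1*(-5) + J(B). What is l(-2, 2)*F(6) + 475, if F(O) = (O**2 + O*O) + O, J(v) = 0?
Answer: 1145/2 ≈ 572.50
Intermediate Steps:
F(O) = O + 2*O**2 (F(O) = (O**2 + O**2) + O = 2*O**2 + O = O + 2*O**2)
l(B, a) = 5/4 (l(B, a) = (-1*(-5) + 0)/4 = (5 + 0)/4 = (1/4)*5 = 5/4)
l(-2, 2)*F(6) + 475 = 5*(6*(1 + 2*6))/4 + 475 = 5*(6*(1 + 12))/4 + 475 = 5*(6*13)/4 + 475 = (5/4)*78 + 475 = 195/2 + 475 = 1145/2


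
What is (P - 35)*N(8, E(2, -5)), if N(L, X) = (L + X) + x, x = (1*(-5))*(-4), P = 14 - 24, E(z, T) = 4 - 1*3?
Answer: -1305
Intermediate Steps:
E(z, T) = 1 (E(z, T) = 4 - 3 = 1)
P = -10
x = 20 (x = -5*(-4) = 20)
N(L, X) = 20 + L + X (N(L, X) = (L + X) + 20 = 20 + L + X)
(P - 35)*N(8, E(2, -5)) = (-10 - 35)*(20 + 8 + 1) = -45*29 = -1305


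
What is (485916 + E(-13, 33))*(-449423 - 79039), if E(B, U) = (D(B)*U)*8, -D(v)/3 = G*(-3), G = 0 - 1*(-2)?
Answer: -259299392616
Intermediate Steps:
G = 2 (G = 0 + 2 = 2)
D(v) = 18 (D(v) = -6*(-3) = -3*(-6) = 18)
E(B, U) = 144*U (E(B, U) = (18*U)*8 = 144*U)
(485916 + E(-13, 33))*(-449423 - 79039) = (485916 + 144*33)*(-449423 - 79039) = (485916 + 4752)*(-528462) = 490668*(-528462) = -259299392616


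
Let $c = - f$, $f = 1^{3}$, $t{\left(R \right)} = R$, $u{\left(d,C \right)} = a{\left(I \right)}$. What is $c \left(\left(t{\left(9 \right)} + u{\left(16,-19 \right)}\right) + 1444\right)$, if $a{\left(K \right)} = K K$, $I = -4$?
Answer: $-1469$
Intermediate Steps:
$a{\left(K \right)} = K^{2}$
$u{\left(d,C \right)} = 16$ ($u{\left(d,C \right)} = \left(-4\right)^{2} = 16$)
$f = 1$
$c = -1$ ($c = \left(-1\right) 1 = -1$)
$c \left(\left(t{\left(9 \right)} + u{\left(16,-19 \right)}\right) + 1444\right) = - (\left(9 + 16\right) + 1444) = - (25 + 1444) = \left(-1\right) 1469 = -1469$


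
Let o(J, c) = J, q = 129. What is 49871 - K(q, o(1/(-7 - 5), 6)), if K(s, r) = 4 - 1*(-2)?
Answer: 49865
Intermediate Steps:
K(s, r) = 6 (K(s, r) = 4 + 2 = 6)
49871 - K(q, o(1/(-7 - 5), 6)) = 49871 - 1*6 = 49871 - 6 = 49865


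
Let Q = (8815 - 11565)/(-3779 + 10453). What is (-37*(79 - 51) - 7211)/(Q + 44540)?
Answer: -27520239/148628605 ≈ -0.18516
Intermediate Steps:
Q = -1375/3337 (Q = -2750/6674 = -2750*1/6674 = -1375/3337 ≈ -0.41205)
(-37*(79 - 51) - 7211)/(Q + 44540) = (-37*(79 - 51) - 7211)/(-1375/3337 + 44540) = (-37*28 - 7211)/(148628605/3337) = (-1036 - 7211)*(3337/148628605) = -8247*3337/148628605 = -27520239/148628605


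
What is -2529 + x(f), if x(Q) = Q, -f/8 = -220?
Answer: -769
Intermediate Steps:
f = 1760 (f = -8*(-220) = 1760)
-2529 + x(f) = -2529 + 1760 = -769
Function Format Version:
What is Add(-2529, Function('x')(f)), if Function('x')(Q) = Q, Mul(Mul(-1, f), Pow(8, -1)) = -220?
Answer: -769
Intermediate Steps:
f = 1760 (f = Mul(-8, -220) = 1760)
Add(-2529, Function('x')(f)) = Add(-2529, 1760) = -769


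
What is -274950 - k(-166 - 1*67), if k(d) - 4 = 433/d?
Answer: -64063849/233 ≈ -2.7495e+5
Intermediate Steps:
k(d) = 4 + 433/d
-274950 - k(-166 - 1*67) = -274950 - (4 + 433/(-166 - 1*67)) = -274950 - (4 + 433/(-166 - 67)) = -274950 - (4 + 433/(-233)) = -274950 - (4 + 433*(-1/233)) = -274950 - (4 - 433/233) = -274950 - 1*499/233 = -274950 - 499/233 = -64063849/233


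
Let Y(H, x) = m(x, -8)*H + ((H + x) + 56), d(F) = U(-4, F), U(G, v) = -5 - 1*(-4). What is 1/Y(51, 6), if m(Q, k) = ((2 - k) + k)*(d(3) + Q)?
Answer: 1/623 ≈ 0.0016051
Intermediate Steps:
U(G, v) = -1 (U(G, v) = -5 + 4 = -1)
d(F) = -1
m(Q, k) = -2 + 2*Q (m(Q, k) = ((2 - k) + k)*(-1 + Q) = 2*(-1 + Q) = -2 + 2*Q)
Y(H, x) = 56 + H + x + H*(-2 + 2*x) (Y(H, x) = (-2 + 2*x)*H + ((H + x) + 56) = H*(-2 + 2*x) + (56 + H + x) = 56 + H + x + H*(-2 + 2*x))
1/Y(51, 6) = 1/(56 + 6 - 1*51 + 2*51*6) = 1/(56 + 6 - 51 + 612) = 1/623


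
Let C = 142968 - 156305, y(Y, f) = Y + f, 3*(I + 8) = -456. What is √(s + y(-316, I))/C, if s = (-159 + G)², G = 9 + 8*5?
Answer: -2*√2906/13337 ≈ -0.0080839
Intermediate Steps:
I = -160 (I = -8 + (⅓)*(-456) = -8 - 152 = -160)
G = 49 (G = 9 + 40 = 49)
s = 12100 (s = (-159 + 49)² = (-110)² = 12100)
C = -13337
√(s + y(-316, I))/C = √(12100 + (-316 - 160))/(-13337) = √(12100 - 476)*(-1/13337) = √11624*(-1/13337) = (2*√2906)*(-1/13337) = -2*√2906/13337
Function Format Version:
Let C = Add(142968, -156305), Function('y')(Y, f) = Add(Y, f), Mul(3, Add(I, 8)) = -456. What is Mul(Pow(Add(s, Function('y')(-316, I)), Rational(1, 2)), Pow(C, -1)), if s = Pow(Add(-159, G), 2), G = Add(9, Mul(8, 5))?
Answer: Mul(Rational(-2, 13337), Pow(2906, Rational(1, 2))) ≈ -0.0080839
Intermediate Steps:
I = -160 (I = Add(-8, Mul(Rational(1, 3), -456)) = Add(-8, -152) = -160)
G = 49 (G = Add(9, 40) = 49)
s = 12100 (s = Pow(Add(-159, 49), 2) = Pow(-110, 2) = 12100)
C = -13337
Mul(Pow(Add(s, Function('y')(-316, I)), Rational(1, 2)), Pow(C, -1)) = Mul(Pow(Add(12100, Add(-316, -160)), Rational(1, 2)), Pow(-13337, -1)) = Mul(Pow(Add(12100, -476), Rational(1, 2)), Rational(-1, 13337)) = Mul(Pow(11624, Rational(1, 2)), Rational(-1, 13337)) = Mul(Mul(2, Pow(2906, Rational(1, 2))), Rational(-1, 13337)) = Mul(Rational(-2, 13337), Pow(2906, Rational(1, 2)))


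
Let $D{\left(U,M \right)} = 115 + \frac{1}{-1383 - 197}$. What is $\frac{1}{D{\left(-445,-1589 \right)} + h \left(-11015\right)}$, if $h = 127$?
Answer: $- \frac{1580}{2210088201} \approx -7.149 \cdot 10^{-7}$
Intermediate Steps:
$D{\left(U,M \right)} = \frac{181699}{1580}$ ($D{\left(U,M \right)} = 115 + \frac{1}{-1580} = 115 - \frac{1}{1580} = \frac{181699}{1580}$)
$\frac{1}{D{\left(-445,-1589 \right)} + h \left(-11015\right)} = \frac{1}{\frac{181699}{1580} + 127 \left(-11015\right)} = \frac{1}{\frac{181699}{1580} - 1398905} = \frac{1}{- \frac{2210088201}{1580}} = - \frac{1580}{2210088201}$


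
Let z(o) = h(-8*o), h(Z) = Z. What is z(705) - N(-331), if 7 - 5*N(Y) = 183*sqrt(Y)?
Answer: -28207/5 + 183*I*sqrt(331)/5 ≈ -5641.4 + 665.88*I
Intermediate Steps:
z(o) = -8*o
N(Y) = 7/5 - 183*sqrt(Y)/5
z(705) - N(-331) = -8*705 - (7/5 - 183*I*sqrt(331)/5) = -5640 - (7/5 - 183*I*sqrt(331)/5) = -5640 + (-7/5 + 183*I*sqrt(331)/5) = -28207/5 + 183*I*sqrt(331)/5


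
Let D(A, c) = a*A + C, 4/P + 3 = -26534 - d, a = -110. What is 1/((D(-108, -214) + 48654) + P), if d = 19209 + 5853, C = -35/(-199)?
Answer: 10268201/621577084503 ≈ 1.6520e-5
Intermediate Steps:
C = 35/199 (C = -35*(-1/199) = 35/199 ≈ 0.17588)
d = 25062
P = -4/51599 (P = 4/(-3 + (-26534 - 1*25062)) = 4/(-3 + (-26534 - 25062)) = 4/(-3 - 51596) = 4/(-51599) = 4*(-1/51599) = -4/51599 ≈ -7.7521e-5)
D(A, c) = 35/199 - 110*A (D(A, c) = -110*A + 35/199 = 35/199 - 110*A)
1/((D(-108, -214) + 48654) + P) = 1/(((35/199 - 110*(-108)) + 48654) - 4/51599) = 1/(((35/199 + 11880) + 48654) - 4/51599) = 1/((2364155/199 + 48654) - 4/51599) = 1/(12046301/199 - 4/51599) = 1/(621577084503/10268201) = 10268201/621577084503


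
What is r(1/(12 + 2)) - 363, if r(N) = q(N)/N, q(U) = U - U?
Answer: -363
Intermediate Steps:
q(U) = 0
r(N) = 0 (r(N) = 0/N = 0)
r(1/(12 + 2)) - 363 = 0 - 363 = -363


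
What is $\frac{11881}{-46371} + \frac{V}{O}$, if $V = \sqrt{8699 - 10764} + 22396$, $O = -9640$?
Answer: $- \frac{288264439}{111754110} - \frac{i \sqrt{2065}}{9640} \approx -2.5795 - 0.0047139 i$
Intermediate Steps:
$V = 22396 + i \sqrt{2065}$ ($V = \sqrt{-2065} + 22396 = i \sqrt{2065} + 22396 = 22396 + i \sqrt{2065} \approx 22396.0 + 45.442 i$)
$\frac{11881}{-46371} + \frac{V}{O} = \frac{11881}{-46371} + \frac{22396 + i \sqrt{2065}}{-9640} = 11881 \left(- \frac{1}{46371}\right) + \left(22396 + i \sqrt{2065}\right) \left(- \frac{1}{9640}\right) = - \frac{11881}{46371} - \left(\frac{5599}{2410} + \frac{i \sqrt{2065}}{9640}\right) = - \frac{288264439}{111754110} - \frac{i \sqrt{2065}}{9640}$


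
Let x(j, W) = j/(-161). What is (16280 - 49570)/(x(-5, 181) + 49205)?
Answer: -535969/792201 ≈ -0.67656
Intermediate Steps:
x(j, W) = -j/161 (x(j, W) = j*(-1/161) = -j/161)
(16280 - 49570)/(x(-5, 181) + 49205) = (16280 - 49570)/(-1/161*(-5) + 49205) = -33290/(5/161 + 49205) = -33290/7922010/161 = -33290*161/7922010 = -535969/792201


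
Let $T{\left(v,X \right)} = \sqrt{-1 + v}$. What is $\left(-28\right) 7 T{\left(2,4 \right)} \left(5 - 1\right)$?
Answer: $-784$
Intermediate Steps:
$\left(-28\right) 7 T{\left(2,4 \right)} \left(5 - 1\right) = \left(-28\right) 7 \sqrt{-1 + 2} \left(5 - 1\right) = - 196 \sqrt{1} \cdot 4 = - 196 \cdot 1 \cdot 4 = \left(-196\right) 4 = -784$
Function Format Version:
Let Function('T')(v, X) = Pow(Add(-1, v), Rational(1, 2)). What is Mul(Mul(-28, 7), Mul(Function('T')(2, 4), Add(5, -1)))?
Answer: -784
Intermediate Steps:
Mul(Mul(-28, 7), Mul(Function('T')(2, 4), Add(5, -1))) = Mul(Mul(-28, 7), Mul(Pow(Add(-1, 2), Rational(1, 2)), Add(5, -1))) = Mul(-196, Mul(Pow(1, Rational(1, 2)), 4)) = Mul(-196, Mul(1, 4)) = Mul(-196, 4) = -784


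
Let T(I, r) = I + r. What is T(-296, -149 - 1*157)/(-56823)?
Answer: 602/56823 ≈ 0.010594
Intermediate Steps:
T(-296, -149 - 1*157)/(-56823) = (-296 + (-149 - 1*157))/(-56823) = (-296 + (-149 - 157))*(-1/56823) = (-296 - 306)*(-1/56823) = -602*(-1/56823) = 602/56823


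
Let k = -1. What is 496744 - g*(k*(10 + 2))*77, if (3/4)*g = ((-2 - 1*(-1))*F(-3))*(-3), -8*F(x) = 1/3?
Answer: 496590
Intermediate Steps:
F(x) = -1/24 (F(x) = -⅛/3 = -⅛*⅓ = -1/24)
g = -⅙ (g = 4*(((-2 - 1*(-1))*(-1/24))*(-3))/3 = 4*(((-2 + 1)*(-1/24))*(-3))/3 = 4*(-1*(-1/24)*(-3))/3 = 4*((1/24)*(-3))/3 = (4/3)*(-⅛) = -⅙ ≈ -0.16667)
496744 - g*(k*(10 + 2))*77 = 496744 - (-(-1)*(10 + 2)/6)*77 = 496744 - (-(-1)*12/6)*77 = 496744 - (-⅙*(-12))*77 = 496744 - 2*77 = 496744 - 1*154 = 496744 - 154 = 496590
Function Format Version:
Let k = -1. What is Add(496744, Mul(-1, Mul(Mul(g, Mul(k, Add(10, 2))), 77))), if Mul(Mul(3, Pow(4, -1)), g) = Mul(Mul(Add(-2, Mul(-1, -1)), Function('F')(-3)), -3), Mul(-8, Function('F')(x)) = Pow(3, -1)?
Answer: 496590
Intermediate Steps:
Function('F')(x) = Rational(-1, 24) (Function('F')(x) = Mul(Rational(-1, 8), Pow(3, -1)) = Mul(Rational(-1, 8), Rational(1, 3)) = Rational(-1, 24))
g = Rational(-1, 6) (g = Mul(Rational(4, 3), Mul(Mul(Add(-2, Mul(-1, -1)), Rational(-1, 24)), -3)) = Mul(Rational(4, 3), Mul(Mul(Add(-2, 1), Rational(-1, 24)), -3)) = Mul(Rational(4, 3), Mul(Mul(-1, Rational(-1, 24)), -3)) = Mul(Rational(4, 3), Mul(Rational(1, 24), -3)) = Mul(Rational(4, 3), Rational(-1, 8)) = Rational(-1, 6) ≈ -0.16667)
Add(496744, Mul(-1, Mul(Mul(g, Mul(k, Add(10, 2))), 77))) = Add(496744, Mul(-1, Mul(Mul(Rational(-1, 6), Mul(-1, Add(10, 2))), 77))) = Add(496744, Mul(-1, Mul(Mul(Rational(-1, 6), Mul(-1, 12)), 77))) = Add(496744, Mul(-1, Mul(Mul(Rational(-1, 6), -12), 77))) = Add(496744, Mul(-1, Mul(2, 77))) = Add(496744, Mul(-1, 154)) = Add(496744, -154) = 496590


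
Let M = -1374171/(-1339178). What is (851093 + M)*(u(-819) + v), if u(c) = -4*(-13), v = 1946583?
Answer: 2218709157742135375/1339178 ≈ 1.6568e+12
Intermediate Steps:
u(c) = 52
M = 1374171/1339178 (M = -1374171*(-1/1339178) = 1374171/1339178 ≈ 1.0261)
(851093 + M)*(u(-819) + v) = (851093 + 1374171/1339178)*(52 + 1946583) = (1139766395725/1339178)*1946635 = 2218709157742135375/1339178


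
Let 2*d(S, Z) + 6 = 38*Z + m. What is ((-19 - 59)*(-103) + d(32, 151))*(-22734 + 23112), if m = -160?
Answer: 4089960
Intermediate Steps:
d(S, Z) = -83 + 19*Z (d(S, Z) = -3 + (38*Z - 160)/2 = -3 + (-160 + 38*Z)/2 = -3 + (-80 + 19*Z) = -83 + 19*Z)
((-19 - 59)*(-103) + d(32, 151))*(-22734 + 23112) = ((-19 - 59)*(-103) + (-83 + 19*151))*(-22734 + 23112) = (-78*(-103) + (-83 + 2869))*378 = (8034 + 2786)*378 = 10820*378 = 4089960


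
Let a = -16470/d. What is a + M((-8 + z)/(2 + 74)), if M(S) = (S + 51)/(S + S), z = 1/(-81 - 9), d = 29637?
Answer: -1148994727/4748506 ≈ -241.97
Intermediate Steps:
z = -1/90 (z = 1/(-90) = -1/90 ≈ -0.011111)
a = -1830/3293 (a = -16470/29637 = -16470*1/29637 = -1830/3293 ≈ -0.55572)
M(S) = (51 + S)/(2*S) (M(S) = (51 + S)/((2*S)) = (51 + S)*(1/(2*S)) = (51 + S)/(2*S))
a + M((-8 + z)/(2 + 74)) = -1830/3293 + (51 + (-8 - 1/90)/(2 + 74))/(2*(((-8 - 1/90)/(2 + 74)))) = -1830/3293 + (51 - 721/90/76)/(2*((-721/90/76))) = -1830/3293 + (51 - 721/90*1/76)/(2*((-721/90*1/76))) = -1830/3293 + (51 - 721/6840)/(2*(-721/6840)) = -1830/3293 + (½)*(-6840/721)*(348119/6840) = -1830/3293 - 348119/1442 = -1148994727/4748506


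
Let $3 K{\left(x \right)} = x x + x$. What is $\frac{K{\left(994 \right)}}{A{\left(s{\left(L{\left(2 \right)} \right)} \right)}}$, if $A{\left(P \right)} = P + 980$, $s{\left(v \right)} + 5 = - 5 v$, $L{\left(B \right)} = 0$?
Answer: $\frac{197806}{585} \approx 338.13$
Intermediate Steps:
$K{\left(x \right)} = \frac{x}{3} + \frac{x^{2}}{3}$ ($K{\left(x \right)} = \frac{x x + x}{3} = \frac{x^{2} + x}{3} = \frac{x + x^{2}}{3} = \frac{x}{3} + \frac{x^{2}}{3}$)
$s{\left(v \right)} = -5 - 5 v$
$A{\left(P \right)} = 980 + P$
$\frac{K{\left(994 \right)}}{A{\left(s{\left(L{\left(2 \right)} \right)} \right)}} = \frac{\frac{1}{3} \cdot 994 \left(1 + 994\right)}{980 - 5} = \frac{\frac{1}{3} \cdot 994 \cdot 995}{980 + \left(-5 + 0\right)} = \frac{989030}{3 \left(980 - 5\right)} = \frac{989030}{3 \cdot 975} = \frac{989030}{3} \cdot \frac{1}{975} = \frac{197806}{585}$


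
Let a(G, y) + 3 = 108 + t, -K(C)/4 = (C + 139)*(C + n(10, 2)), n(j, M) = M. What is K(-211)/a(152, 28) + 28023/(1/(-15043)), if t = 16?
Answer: -4637055351/11 ≈ -4.2155e+8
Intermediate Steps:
K(C) = -4*(2 + C)*(139 + C) (K(C) = -4*(C + 139)*(C + 2) = -4*(139 + C)*(2 + C) = -4*(2 + C)*(139 + C))
a(G, y) = 121 (a(G, y) = -3 + (108 + 16) = -3 + 124 = 121)
K(-211)/a(152, 28) + 28023/(1/(-15043)) = (-1112 - 564*(-211) - 4*(-211)²)/121 + 28023/(1/(-15043)) = (-1112 + 119004 - 4*44521)*(1/121) + 28023/(-1/15043) = (-1112 + 119004 - 178084)*(1/121) + 28023*(-15043) = -60192*1/121 - 421549989 = -5472/11 - 421549989 = -4637055351/11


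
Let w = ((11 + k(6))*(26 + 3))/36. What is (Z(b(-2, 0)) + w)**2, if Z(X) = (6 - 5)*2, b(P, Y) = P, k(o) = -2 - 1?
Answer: 5776/81 ≈ 71.309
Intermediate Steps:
k(o) = -3
w = 58/9 (w = ((11 - 3)*(26 + 3))/36 = (8*29)*(1/36) = 232*(1/36) = 58/9 ≈ 6.4444)
Z(X) = 2 (Z(X) = 1*2 = 2)
(Z(b(-2, 0)) + w)**2 = (2 + 58/9)**2 = (76/9)**2 = 5776/81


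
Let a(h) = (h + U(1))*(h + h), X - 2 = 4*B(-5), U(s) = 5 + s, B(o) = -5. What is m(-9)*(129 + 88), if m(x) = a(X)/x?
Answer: -10416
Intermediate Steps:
X = -18 (X = 2 + 4*(-5) = 2 - 20 = -18)
a(h) = 2*h*(6 + h) (a(h) = (h + (5 + 1))*(h + h) = (h + 6)*(2*h) = (6 + h)*(2*h) = 2*h*(6 + h))
m(x) = 432/x (m(x) = (2*(-18)*(6 - 18))/x = (2*(-18)*(-12))/x = 432/x)
m(-9)*(129 + 88) = (432/(-9))*(129 + 88) = (432*(-1/9))*217 = -48*217 = -10416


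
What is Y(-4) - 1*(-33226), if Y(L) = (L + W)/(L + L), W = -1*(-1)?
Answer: 265811/8 ≈ 33226.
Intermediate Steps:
W = 1
Y(L) = (1 + L)/(2*L) (Y(L) = (L + 1)/(L + L) = (1 + L)/((2*L)) = (1 + L)*(1/(2*L)) = (1 + L)/(2*L))
Y(-4) - 1*(-33226) = (½)*(1 - 4)/(-4) - 1*(-33226) = (½)*(-¼)*(-3) + 33226 = 3/8 + 33226 = 265811/8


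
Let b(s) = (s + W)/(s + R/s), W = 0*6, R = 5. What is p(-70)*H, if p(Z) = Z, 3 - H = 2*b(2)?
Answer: -1330/9 ≈ -147.78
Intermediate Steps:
W = 0
b(s) = s/(s + 5/s) (b(s) = (s + 0)/(s + 5/s) = s/(s + 5/s))
H = 19/9 (H = 3 - 2*2²/(5 + 2²) = 3 - 2*4/(5 + 4) = 3 - 2*4/9 = 3 - 1*8/9 = 3 - 8/9 = 19/9 ≈ 2.1111)
p(-70)*H = -70*19/9 = -1330/9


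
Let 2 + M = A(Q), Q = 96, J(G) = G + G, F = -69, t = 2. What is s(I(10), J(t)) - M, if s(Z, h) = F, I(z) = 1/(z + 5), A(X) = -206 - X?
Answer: 235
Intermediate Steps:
J(G) = 2*G
M = -304 (M = -2 + (-206 - 1*96) = -2 + (-206 - 96) = -2 - 302 = -304)
I(z) = 1/(5 + z)
s(Z, h) = -69
s(I(10), J(t)) - M = -69 - 1*(-304) = -69 + 304 = 235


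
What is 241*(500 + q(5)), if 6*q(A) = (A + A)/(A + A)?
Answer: 723241/6 ≈ 1.2054e+5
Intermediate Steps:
q(A) = ⅙ (q(A) = ((A + A)/(A + A))/6 = ((2*A)/((2*A)))/6 = ((2*A)*(1/(2*A)))/6 = (⅙)*1 = ⅙)
241*(500 + q(5)) = 241*(500 + ⅙) = 241*(3001/6) = 723241/6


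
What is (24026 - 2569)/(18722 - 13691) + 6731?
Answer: 788026/117 ≈ 6735.3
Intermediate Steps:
(24026 - 2569)/(18722 - 13691) + 6731 = 21457/5031 + 6731 = 21457*(1/5031) + 6731 = 499/117 + 6731 = 788026/117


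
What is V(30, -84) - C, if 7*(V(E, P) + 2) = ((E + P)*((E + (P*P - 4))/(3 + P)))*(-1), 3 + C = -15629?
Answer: 314066/21 ≈ 14956.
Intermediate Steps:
C = -15632 (C = -3 - 15629 = -15632)
V(E, P) = -2 - (E + P)*(-4 + E + P²)/(7*(3 + P)) (V(E, P) = -2 + (((E + P)*((E + (P*P - 4))/(3 + P)))*(-1))/7 = -2 + (((E + P)*((E + (P² - 4))/(3 + P)))*(-1))/7 = -2 + (((E + P)*((E + (-4 + P²))/(3 + P)))*(-1))/7 = -2 + (((E + P)*((-4 + E + P²)/(3 + P)))*(-1))/7 = -2 + (((E + P)*(-4 + E + P²)/(3 + P))*(-1))/7 = -2 + (-(E + P)*(-4 + E + P²)/(3 + P))/7 = -2 - (E + P)*(-4 + E + P²)/(7*(3 + P)))
V(30, -84) - C = (-42 - 1*30² - 1*(-84)³ - 10*(-84) + 4*30 - 1*30*(-84) - 1*30*(-84)²)/(7*(3 - 84)) - 1*(-15632) = (⅐)*(-42 - 1*900 - 1*(-592704) + 840 + 120 + 2520 - 1*30*7056)/(-81) + 15632 = (⅐)*(-1/81)*(-42 - 900 + 592704 + 840 + 120 + 2520 - 211680) + 15632 = (⅐)*(-1/81)*383562 + 15632 = -14206/21 + 15632 = 314066/21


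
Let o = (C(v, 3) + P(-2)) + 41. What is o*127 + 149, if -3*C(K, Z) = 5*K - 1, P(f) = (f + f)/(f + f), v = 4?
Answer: 14036/3 ≈ 4678.7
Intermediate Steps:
P(f) = 1 (P(f) = (2*f)/((2*f)) = (2*f)*(1/(2*f)) = 1)
C(K, Z) = ⅓ - 5*K/3 (C(K, Z) = -(5*K - 1)/3 = -(-1 + 5*K)/3 = ⅓ - 5*K/3)
o = 107/3 (o = ((⅓ - 5/3*4) + 1) + 41 = ((⅓ - 20/3) + 1) + 41 = (-19/3 + 1) + 41 = -16/3 + 41 = 107/3 ≈ 35.667)
o*127 + 149 = (107/3)*127 + 149 = 13589/3 + 149 = 14036/3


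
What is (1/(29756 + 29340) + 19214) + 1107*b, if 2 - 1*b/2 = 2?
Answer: 1135470545/59096 ≈ 19214.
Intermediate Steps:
b = 0 (b = 4 - 2*2 = 4 - 4 = 0)
(1/(29756 + 29340) + 19214) + 1107*b = (1/(29756 + 29340) + 19214) + 1107*0 = (1/59096 + 19214) + 0 = 1135470545/59096 + 0 = 1135470545/59096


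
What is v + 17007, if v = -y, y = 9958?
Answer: 7049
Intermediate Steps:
v = -9958 (v = -1*9958 = -9958)
v + 17007 = -9958 + 17007 = 7049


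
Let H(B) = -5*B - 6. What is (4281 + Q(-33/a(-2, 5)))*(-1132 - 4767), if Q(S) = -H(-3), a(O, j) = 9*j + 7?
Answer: -25200528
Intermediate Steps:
H(B) = -6 - 5*B
a(O, j) = 7 + 9*j
Q(S) = -9 (Q(S) = -(-6 - 5*(-3)) = -(-6 + 15) = -1*9 = -9)
(4281 + Q(-33/a(-2, 5)))*(-1132 - 4767) = (4281 - 9)*(-1132 - 4767) = 4272*(-5899) = -25200528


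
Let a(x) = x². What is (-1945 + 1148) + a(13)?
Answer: -628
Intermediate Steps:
(-1945 + 1148) + a(13) = (-1945 + 1148) + 13² = -797 + 169 = -628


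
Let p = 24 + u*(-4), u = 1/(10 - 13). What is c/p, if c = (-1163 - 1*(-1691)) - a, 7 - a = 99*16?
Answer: 6315/76 ≈ 83.092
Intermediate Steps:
a = -1577 (a = 7 - 99*16 = 7 - 1*1584 = 7 - 1584 = -1577)
c = 2105 (c = (-1163 - 1*(-1691)) - 1*(-1577) = (-1163 + 1691) + 1577 = 528 + 1577 = 2105)
u = -⅓ (u = 1/(-3) = -⅓ ≈ -0.33333)
p = 76/3 (p = 24 - ⅓*(-4) = 24 + 4/3 = 76/3 ≈ 25.333)
c/p = 2105/(76/3) = 2105*(3/76) = 6315/76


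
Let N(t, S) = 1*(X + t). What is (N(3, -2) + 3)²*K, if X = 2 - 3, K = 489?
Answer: 12225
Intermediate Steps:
X = -1
N(t, S) = -1 + t (N(t, S) = 1*(-1 + t) = -1 + t)
(N(3, -2) + 3)²*K = ((-1 + 3) + 3)²*489 = (2 + 3)²*489 = 5²*489 = 25*489 = 12225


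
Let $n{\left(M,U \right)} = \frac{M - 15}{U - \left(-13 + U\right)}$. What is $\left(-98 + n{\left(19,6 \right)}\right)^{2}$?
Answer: $\frac{1612900}{169} \approx 9543.8$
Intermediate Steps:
$n{\left(M,U \right)} = - \frac{15}{13} + \frac{M}{13}$ ($n{\left(M,U \right)} = \frac{-15 + M}{13} = \left(-15 + M\right) \frac{1}{13} = - \frac{15}{13} + \frac{M}{13}$)
$\left(-98 + n{\left(19,6 \right)}\right)^{2} = \left(-98 + \left(- \frac{15}{13} + \frac{1}{13} \cdot 19\right)\right)^{2} = \left(-98 + \left(- \frac{15}{13} + \frac{19}{13}\right)\right)^{2} = \left(-98 + \frac{4}{13}\right)^{2} = \left(- \frac{1270}{13}\right)^{2} = \frac{1612900}{169}$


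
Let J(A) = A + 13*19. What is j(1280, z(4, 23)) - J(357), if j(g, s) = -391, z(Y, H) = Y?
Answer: -995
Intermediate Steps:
J(A) = 247 + A (J(A) = A + 247 = 247 + A)
j(1280, z(4, 23)) - J(357) = -391 - (247 + 357) = -391 - 1*604 = -391 - 604 = -995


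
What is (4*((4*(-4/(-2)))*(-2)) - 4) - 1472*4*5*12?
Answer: -353348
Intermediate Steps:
(4*((4*(-4/(-2)))*(-2)) - 4) - 1472*4*5*12 = (4*((4*(-4*(-½)))*(-2)) - 4) - 29440*12 = (4*((4*2)*(-2)) - 4) - 1472*240 = (4*(8*(-2)) - 4) - 353280 = (4*(-16) - 4) - 353280 = (-64 - 4) - 353280 = -68 - 353280 = -353348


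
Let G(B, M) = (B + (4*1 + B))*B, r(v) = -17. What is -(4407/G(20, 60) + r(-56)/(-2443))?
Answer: -10781261/2149840 ≈ -5.0149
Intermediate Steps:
G(B, M) = B*(4 + 2*B) (G(B, M) = (B + (4 + B))*B = (4 + 2*B)*B = B*(4 + 2*B))
-(4407/G(20, 60) + r(-56)/(-2443)) = -(4407/((2*20*(2 + 20))) - 17/(-2443)) = -(4407/((2*20*22)) - 17*(-1/2443)) = -(4407/880 + 17/2443) = -1*10781261/2149840 = -10781261/2149840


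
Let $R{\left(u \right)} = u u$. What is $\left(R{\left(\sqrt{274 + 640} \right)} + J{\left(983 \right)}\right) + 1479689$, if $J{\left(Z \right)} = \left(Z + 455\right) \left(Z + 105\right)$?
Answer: $3045147$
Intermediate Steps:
$R{\left(u \right)} = u^{2}$
$J{\left(Z \right)} = \left(105 + Z\right) \left(455 + Z\right)$ ($J{\left(Z \right)} = \left(455 + Z\right) \left(105 + Z\right) = \left(105 + Z\right) \left(455 + Z\right)$)
$\left(R{\left(\sqrt{274 + 640} \right)} + J{\left(983 \right)}\right) + 1479689 = \left(\left(\sqrt{274 + 640}\right)^{2} + \left(47775 + 983^{2} + 560 \cdot 983\right)\right) + 1479689 = \left(\left(\sqrt{914}\right)^{2} + \left(47775 + 966289 + 550480\right)\right) + 1479689 = \left(914 + 1564544\right) + 1479689 = 1565458 + 1479689 = 3045147$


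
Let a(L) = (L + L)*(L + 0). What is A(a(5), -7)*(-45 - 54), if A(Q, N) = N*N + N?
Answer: -4158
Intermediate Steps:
a(L) = 2*L² (a(L) = (2*L)*L = 2*L²)
A(Q, N) = N + N² (A(Q, N) = N² + N = N + N²)
A(a(5), -7)*(-45 - 54) = (-7*(1 - 7))*(-45 - 54) = -7*(-6)*(-99) = 42*(-99) = -4158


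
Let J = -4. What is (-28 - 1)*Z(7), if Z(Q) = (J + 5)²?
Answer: -29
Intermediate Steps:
Z(Q) = 1 (Z(Q) = (-4 + 5)² = 1² = 1)
(-28 - 1)*Z(7) = (-28 - 1)*1 = -29*1 = -29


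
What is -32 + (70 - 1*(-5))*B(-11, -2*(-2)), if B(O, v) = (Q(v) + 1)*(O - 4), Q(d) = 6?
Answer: -7907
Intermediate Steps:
B(O, v) = -28 + 7*O (B(O, v) = (6 + 1)*(O - 4) = 7*(-4 + O) = -28 + 7*O)
-32 + (70 - 1*(-5))*B(-11, -2*(-2)) = -32 + (70 - 1*(-5))*(-28 + 7*(-11)) = -32 + (70 + 5)*(-28 - 77) = -32 + 75*(-105) = -32 - 7875 = -7907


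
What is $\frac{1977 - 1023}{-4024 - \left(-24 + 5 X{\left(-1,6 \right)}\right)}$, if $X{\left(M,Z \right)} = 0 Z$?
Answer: $- \frac{477}{2000} \approx -0.2385$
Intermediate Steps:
$X{\left(M,Z \right)} = 0$
$\frac{1977 - 1023}{-4024 - \left(-24 + 5 X{\left(-1,6 \right)}\right)} = \frac{1977 - 1023}{-4024 + \left(\left(-5\right) 0 + 24\right)} = \frac{954}{-4024 + \left(0 + 24\right)} = \frac{954}{-4024 + 24} = \frac{954}{-4000} = 954 \left(- \frac{1}{4000}\right) = - \frac{477}{2000}$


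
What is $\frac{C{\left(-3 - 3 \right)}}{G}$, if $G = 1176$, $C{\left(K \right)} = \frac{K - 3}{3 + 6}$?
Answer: $- \frac{1}{1176} \approx -0.00085034$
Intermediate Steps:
$C{\left(K \right)} = - \frac{1}{3} + \frac{K}{9}$ ($C{\left(K \right)} = \frac{-3 + K}{9} = \left(-3 + K\right) \frac{1}{9} = - \frac{1}{3} + \frac{K}{9}$)
$\frac{C{\left(-3 - 3 \right)}}{G} = \frac{- \frac{1}{3} + \frac{-3 - 3}{9}}{1176} = \frac{- \frac{1}{3} + \frac{1}{9} \left(-6\right)}{1176} = \frac{- \frac{1}{3} - \frac{2}{3}}{1176} = \frac{1}{1176} \left(-1\right) = - \frac{1}{1176}$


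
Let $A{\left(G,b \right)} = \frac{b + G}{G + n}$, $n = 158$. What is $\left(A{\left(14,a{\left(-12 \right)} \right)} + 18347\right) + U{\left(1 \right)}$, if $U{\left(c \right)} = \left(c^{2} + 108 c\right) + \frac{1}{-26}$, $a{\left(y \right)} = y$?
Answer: $\frac{10316889}{559} \approx 18456.0$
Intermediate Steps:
$A{\left(G,b \right)} = \frac{G + b}{158 + G}$ ($A{\left(G,b \right)} = \frac{b + G}{G + 158} = \frac{G + b}{158 + G}$)
$U{\left(c \right)} = - \frac{1}{26} + c^{2} + 108 c$ ($U{\left(c \right)} = \left(c^{2} + 108 c\right) - \frac{1}{26} = - \frac{1}{26} + c^{2} + 108 c$)
$\left(A{\left(14,a{\left(-12 \right)} \right)} + 18347\right) + U{\left(1 \right)} = \left(\frac{14 - 12}{158 + 14} + 18347\right) + \left(- \frac{1}{26} + 1^{2} + 108 \cdot 1\right) = \left(\frac{1}{172} \cdot 2 + 18347\right) + \left(- \frac{1}{26} + 1 + 108\right) = \left(\frac{1}{172} \cdot 2 + 18347\right) + \frac{2833}{26} = \left(\frac{1}{86} + 18347\right) + \frac{2833}{26} = \frac{1577843}{86} + \frac{2833}{26} = \frac{10316889}{559}$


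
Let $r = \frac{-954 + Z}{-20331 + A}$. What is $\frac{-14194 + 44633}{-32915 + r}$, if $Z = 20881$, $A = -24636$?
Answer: $- \frac{1368750513}{1480108732} \approx -0.92476$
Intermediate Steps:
$r = - \frac{19927}{44967}$ ($r = \frac{-954 + 20881}{-20331 - 24636} = \frac{19927}{-44967} = 19927 \left(- \frac{1}{44967}\right) = - \frac{19927}{44967} \approx -0.44315$)
$\frac{-14194 + 44633}{-32915 + r} = \frac{-14194 + 44633}{-32915 - \frac{19927}{44967}} = \frac{30439}{- \frac{1480108732}{44967}} = 30439 \left(- \frac{44967}{1480108732}\right) = - \frac{1368750513}{1480108732}$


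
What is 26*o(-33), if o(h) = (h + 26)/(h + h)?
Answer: 91/33 ≈ 2.7576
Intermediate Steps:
o(h) = (26 + h)/(2*h) (o(h) = (26 + h)/((2*h)) = (26 + h)*(1/(2*h)) = (26 + h)/(2*h))
26*o(-33) = 26*((1/2)*(26 - 33)/(-33)) = 26*((1/2)*(-1/33)*(-7)) = 26*(7/66) = 91/33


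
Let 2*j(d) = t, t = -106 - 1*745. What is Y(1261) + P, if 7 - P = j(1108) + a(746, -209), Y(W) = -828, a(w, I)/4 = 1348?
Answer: -11575/2 ≈ -5787.5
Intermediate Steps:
a(w, I) = 5392 (a(w, I) = 4*1348 = 5392)
t = -851 (t = -106 - 745 = -851)
j(d) = -851/2 (j(d) = (½)*(-851) = -851/2)
P = -9919/2 (P = 7 - (-851/2 + 5392) = 7 - 1*9933/2 = 7 - 9933/2 = -9919/2 ≈ -4959.5)
Y(1261) + P = -828 - 9919/2 = -11575/2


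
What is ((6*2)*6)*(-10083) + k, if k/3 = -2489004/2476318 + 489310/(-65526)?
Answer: -9816943571696635/13521934439 ≈ -7.2600e+5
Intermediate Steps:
k = -343695409171/13521934439 (k = 3*(-2489004/2476318 + 489310/(-65526)) = 3*(-2489004*1/2476318 + 489310*(-1/65526)) = 3*(-1244502/1238159 - 244655/32763) = 3*(-343695409171/40565803317) = -343695409171/13521934439 ≈ -25.418)
((6*2)*6)*(-10083) + k = ((6*2)*6)*(-10083) - 343695409171/13521934439 = (12*6)*(-10083) - 343695409171/13521934439 = 72*(-10083) - 343695409171/13521934439 = -725976 - 343695409171/13521934439 = -9816943571696635/13521934439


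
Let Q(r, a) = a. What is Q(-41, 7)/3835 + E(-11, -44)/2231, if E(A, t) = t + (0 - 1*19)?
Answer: -225988/8555885 ≈ -0.026413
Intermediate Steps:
E(A, t) = -19 + t (E(A, t) = t + (0 - 19) = t - 19 = -19 + t)
Q(-41, 7)/3835 + E(-11, -44)/2231 = 7/3835 + (-19 - 44)/2231 = 7*(1/3835) - 63*1/2231 = 7/3835 - 63/2231 = -225988/8555885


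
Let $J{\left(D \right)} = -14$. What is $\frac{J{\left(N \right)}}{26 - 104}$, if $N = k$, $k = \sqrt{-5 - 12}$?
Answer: $\frac{7}{39} \approx 0.17949$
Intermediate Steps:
$k = i \sqrt{17}$ ($k = \sqrt{-17} = i \sqrt{17} \approx 4.1231 i$)
$N = i \sqrt{17} \approx 4.1231 i$
$\frac{J{\left(N \right)}}{26 - 104} = \frac{1}{26 - 104} \left(-14\right) = \frac{1}{-78} \left(-14\right) = \left(- \frac{1}{78}\right) \left(-14\right) = \frac{7}{39}$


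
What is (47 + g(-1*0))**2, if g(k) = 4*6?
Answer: 5041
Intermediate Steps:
g(k) = 24
(47 + g(-1*0))**2 = (47 + 24)**2 = 71**2 = 5041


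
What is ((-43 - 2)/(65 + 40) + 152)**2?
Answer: 1125721/49 ≈ 22974.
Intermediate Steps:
((-43 - 2)/(65 + 40) + 152)**2 = (-45/105 + 152)**2 = (-45*1/105 + 152)**2 = (-3/7 + 152)**2 = (1061/7)**2 = 1125721/49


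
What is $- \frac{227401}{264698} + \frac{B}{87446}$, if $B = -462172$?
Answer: $- \frac{71110655951}{11573390654} \approx -6.1443$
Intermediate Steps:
$- \frac{227401}{264698} + \frac{B}{87446} = - \frac{227401}{264698} - \frac{462172}{87446} = \left(-227401\right) \frac{1}{264698} - \frac{231086}{43723} = - \frac{227401}{264698} - \frac{231086}{43723} = - \frac{71110655951}{11573390654}$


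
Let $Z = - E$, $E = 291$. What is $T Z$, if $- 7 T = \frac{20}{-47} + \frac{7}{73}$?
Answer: $- \frac{329121}{24017} \approx -13.704$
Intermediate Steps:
$T = \frac{1131}{24017}$ ($T = - \frac{\frac{20}{-47} + \frac{7}{73}}{7} = - \frac{20 \left(- \frac{1}{47}\right) + 7 \cdot \frac{1}{73}}{7} = - \frac{- \frac{20}{47} + \frac{7}{73}}{7} = \left(- \frac{1}{7}\right) \left(- \frac{1131}{3431}\right) = \frac{1131}{24017} \approx 0.047092$)
$Z = -291$ ($Z = \left(-1\right) 291 = -291$)
$T Z = \frac{1131}{24017} \left(-291\right) = - \frac{329121}{24017}$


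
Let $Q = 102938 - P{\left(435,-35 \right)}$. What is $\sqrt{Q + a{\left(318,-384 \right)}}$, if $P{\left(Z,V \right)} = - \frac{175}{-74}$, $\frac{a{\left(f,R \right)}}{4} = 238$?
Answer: $\frac{\sqrt{568888690}}{74} \approx 322.32$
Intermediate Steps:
$a{\left(f,R \right)} = 952$ ($a{\left(f,R \right)} = 4 \cdot 238 = 952$)
$P{\left(Z,V \right)} = \frac{175}{74}$ ($P{\left(Z,V \right)} = \left(-175\right) \left(- \frac{1}{74}\right) = \frac{175}{74}$)
$Q = \frac{7617237}{74}$ ($Q = 102938 - \frac{175}{74} = \frac{7617237}{74} \approx 1.0294 \cdot 10^{5}$)
$\sqrt{Q + a{\left(318,-384 \right)}} = \sqrt{\frac{7617237}{74} + 952} = \sqrt{\frac{7687685}{74}} = \frac{\sqrt{568888690}}{74}$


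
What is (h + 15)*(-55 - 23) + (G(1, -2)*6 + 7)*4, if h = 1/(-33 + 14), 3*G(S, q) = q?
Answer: -21924/19 ≈ -1153.9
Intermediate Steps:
G(S, q) = q/3
h = -1/19 (h = 1/(-19) = -1/19 ≈ -0.052632)
(h + 15)*(-55 - 23) + (G(1, -2)*6 + 7)*4 = (-1/19 + 15)*(-55 - 23) + (((1/3)*(-2))*6 + 7)*4 = (284/19)*(-78) + (-2/3*6 + 7)*4 = -22152/19 + (-4 + 7)*4 = -22152/19 + 3*4 = -22152/19 + 12 = -21924/19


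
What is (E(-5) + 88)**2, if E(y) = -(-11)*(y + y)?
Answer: 484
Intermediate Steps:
E(y) = 22*y (E(y) = -(-11)*2*y = -(-22)*y = 22*y)
(E(-5) + 88)**2 = (22*(-5) + 88)**2 = (-110 + 88)**2 = (-22)**2 = 484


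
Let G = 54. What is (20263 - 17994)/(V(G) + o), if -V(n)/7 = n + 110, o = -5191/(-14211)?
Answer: -32244759/16309037 ≈ -1.9771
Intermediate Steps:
o = 5191/14211 (o = -5191*(-1/14211) = 5191/14211 ≈ 0.36528)
V(n) = -770 - 7*n (V(n) = -7*(n + 110) = -7*(110 + n) = -770 - 7*n)
(20263 - 17994)/(V(G) + o) = (20263 - 17994)/((-770 - 7*54) + 5191/14211) = 2269/((-770 - 378) + 5191/14211) = 2269/(-1148 + 5191/14211) = 2269/(-16309037/14211) = 2269*(-14211/16309037) = -32244759/16309037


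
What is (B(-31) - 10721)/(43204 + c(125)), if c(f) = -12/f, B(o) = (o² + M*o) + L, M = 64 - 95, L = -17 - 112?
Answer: -139500/675061 ≈ -0.20665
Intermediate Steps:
L = -129
M = -31
B(o) = -129 + o² - 31*o (B(o) = (o² - 31*o) - 129 = -129 + o² - 31*o)
(B(-31) - 10721)/(43204 + c(125)) = ((-129 + (-31)² - 31*(-31)) - 10721)/(43204 - 12/125) = ((-129 + 961 + 961) - 10721)/(43204 - 12*1/125) = (1793 - 10721)/(43204 - 12/125) = -8928/5400488/125 = -8928*125/5400488 = -139500/675061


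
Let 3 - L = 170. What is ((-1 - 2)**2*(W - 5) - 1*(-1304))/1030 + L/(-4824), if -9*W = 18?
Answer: 3079297/2484360 ≈ 1.2395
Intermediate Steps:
W = -2 (W = -1/9*18 = -2)
L = -167 (L = 3 - 1*170 = 3 - 170 = -167)
((-1 - 2)**2*(W - 5) - 1*(-1304))/1030 + L/(-4824) = ((-1 - 2)**2*(-2 - 5) - 1*(-1304))/1030 - 167/(-4824) = ((-3)**2*(-7) + 1304)*(1/1030) - 167*(-1/4824) = (9*(-7) + 1304)*(1/1030) + 167/4824 = (-63 + 1304)*(1/1030) + 167/4824 = 1241*(1/1030) + 167/4824 = 1241/1030 + 167/4824 = 3079297/2484360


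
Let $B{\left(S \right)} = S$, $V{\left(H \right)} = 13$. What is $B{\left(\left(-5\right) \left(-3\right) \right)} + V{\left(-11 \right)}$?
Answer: $28$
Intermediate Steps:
$B{\left(\left(-5\right) \left(-3\right) \right)} + V{\left(-11 \right)} = \left(-5\right) \left(-3\right) + 13 = 15 + 13 = 28$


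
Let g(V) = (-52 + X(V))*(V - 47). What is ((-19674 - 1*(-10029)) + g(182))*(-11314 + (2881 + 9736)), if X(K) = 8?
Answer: -20307255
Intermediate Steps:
g(V) = 2068 - 44*V (g(V) = (-52 + 8)*(V - 47) = -44*(-47 + V) = 2068 - 44*V)
((-19674 - 1*(-10029)) + g(182))*(-11314 + (2881 + 9736)) = ((-19674 - 1*(-10029)) + (2068 - 44*182))*(-11314 + (2881 + 9736)) = ((-19674 + 10029) + (2068 - 8008))*(-11314 + 12617) = (-9645 - 5940)*1303 = -15585*1303 = -20307255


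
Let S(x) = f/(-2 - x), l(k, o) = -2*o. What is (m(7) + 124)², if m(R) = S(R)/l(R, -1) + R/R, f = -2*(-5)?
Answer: 1254400/81 ≈ 15486.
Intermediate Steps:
f = 10
S(x) = 10/(-2 - x)
m(R) = 1 - 5/(2 + R) (m(R) = (-10/(2 + R))/((-2*(-1))) + R/R = -10/(2 + R)/2 + 1 = -10/(2 + R)*(½) + 1 = -5/(2 + R) + 1 = 1 - 5/(2 + R))
(m(7) + 124)² = ((-3 + 7)/(2 + 7) + 124)² = (4/9 + 124)² = (1120/9)² = 1254400/81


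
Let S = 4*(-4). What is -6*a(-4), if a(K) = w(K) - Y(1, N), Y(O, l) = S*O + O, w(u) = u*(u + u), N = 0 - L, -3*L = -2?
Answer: -282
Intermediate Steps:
L = ⅔ (L = -⅓*(-2) = ⅔ ≈ 0.66667)
S = -16
N = -⅔ (N = 0 - 1*⅔ = 0 - ⅔ = -⅔ ≈ -0.66667)
w(u) = 2*u² (w(u) = u*(2*u) = 2*u²)
Y(O, l) = -15*O (Y(O, l) = -16*O + O = -15*O)
a(K) = 15 + 2*K² (a(K) = 2*K² - (-15) = 2*K² - 1*(-15) = 2*K² + 15 = 15 + 2*K²)
-6*a(-4) = -6*(15 + 2*(-4)²) = -6*(15 + 2*16) = -6*(15 + 32) = -6*47 = -282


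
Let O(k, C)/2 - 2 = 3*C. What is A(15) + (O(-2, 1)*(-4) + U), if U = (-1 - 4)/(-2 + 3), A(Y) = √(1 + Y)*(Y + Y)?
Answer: 75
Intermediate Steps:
O(k, C) = 4 + 6*C (O(k, C) = 4 + 2*(3*C) = 4 + 6*C)
A(Y) = 2*Y*√(1 + Y) (A(Y) = √(1 + Y)*(2*Y) = 2*Y*√(1 + Y))
U = -5 (U = -5/1 = -5*1 = -5)
A(15) + (O(-2, 1)*(-4) + U) = 2*15*√(1 + 15) + ((4 + 6*1)*(-4) - 5) = 2*15*√16 + ((4 + 6)*(-4) - 5) = 2*15*4 + (10*(-4) - 5) = 120 + (-40 - 5) = 120 - 45 = 75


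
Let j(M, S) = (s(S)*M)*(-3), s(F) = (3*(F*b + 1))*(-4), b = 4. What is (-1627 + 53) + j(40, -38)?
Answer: -219014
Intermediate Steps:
s(F) = -12 - 48*F (s(F) = (3*(F*4 + 1))*(-4) = (3*(4*F + 1))*(-4) = (3*(1 + 4*F))*(-4) = (3 + 12*F)*(-4) = -12 - 48*F)
j(M, S) = -3*M*(-12 - 48*S) (j(M, S) = ((-12 - 48*S)*M)*(-3) = (M*(-12 - 48*S))*(-3) = -3*M*(-12 - 48*S))
(-1627 + 53) + j(40, -38) = (-1627 + 53) + 36*40*(1 + 4*(-38)) = -1574 + 36*40*(1 - 152) = -1574 + 36*40*(-151) = -1574 - 217440 = -219014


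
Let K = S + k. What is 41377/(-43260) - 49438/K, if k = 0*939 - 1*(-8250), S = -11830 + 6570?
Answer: -32320073/1847820 ≈ -17.491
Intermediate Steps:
S = -5260
k = 8250 (k = 0 + 8250 = 8250)
K = 2990 (K = -5260 + 8250 = 2990)
41377/(-43260) - 49438/K = 41377/(-43260) - 49438/2990 = 41377*(-1/43260) - 49438*1/2990 = -5911/6180 - 24719/1495 = -32320073/1847820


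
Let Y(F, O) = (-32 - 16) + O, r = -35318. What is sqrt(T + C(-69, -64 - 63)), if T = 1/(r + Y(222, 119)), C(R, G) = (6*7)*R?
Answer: I*sqrt(3600333259329)/35247 ≈ 53.833*I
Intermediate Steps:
C(R, G) = 42*R
Y(F, O) = -48 + O
T = -1/35247 (T = 1/(-35318 + (-48 + 119)) = 1/(-35318 + 71) = 1/(-35247) = -1/35247 ≈ -2.8371e-5)
sqrt(T + C(-69, -64 - 63)) = sqrt(-1/35247 + 42*(-69)) = sqrt(-1/35247 - 2898) = sqrt(-102145807/35247) = I*sqrt(3600333259329)/35247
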